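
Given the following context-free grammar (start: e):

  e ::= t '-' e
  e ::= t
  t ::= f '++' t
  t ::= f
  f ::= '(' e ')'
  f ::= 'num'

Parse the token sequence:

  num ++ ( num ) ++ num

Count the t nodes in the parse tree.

[e [t [f num] ++ [t [f ( [e [t [f num]]] )] ++ [t [f num]]]]]

4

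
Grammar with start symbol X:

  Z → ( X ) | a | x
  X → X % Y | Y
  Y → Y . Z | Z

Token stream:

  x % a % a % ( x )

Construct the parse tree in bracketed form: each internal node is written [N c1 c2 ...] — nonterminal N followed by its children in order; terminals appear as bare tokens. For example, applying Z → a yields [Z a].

X
X % Y
X % Y % Y
X % Y % Y % Y
Y % Y % Y % Y
Z % Y % Y % Y
x % Y % Y % Y
x % Z % Y % Y
x % a % Y % Y
x % a % Z % Y
x % a % a % Y
x % a % a % Z
x % a % a % ( X )
x % a % a % ( Y )
x % a % a % ( Z )
x % a % a % ( x )

[X [X [X [X [Y [Z x]]] % [Y [Z a]]] % [Y [Z a]]] % [Y [Z ( [X [Y [Z x]]] )]]]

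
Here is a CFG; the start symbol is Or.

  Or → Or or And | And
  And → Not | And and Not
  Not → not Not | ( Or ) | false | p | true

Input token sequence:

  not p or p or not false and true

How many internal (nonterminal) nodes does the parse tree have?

13

[Or [Or [Or [And [Not not [Not p]]]] or [And [Not p]]] or [And [And [Not not [Not false]]] and [Not true]]]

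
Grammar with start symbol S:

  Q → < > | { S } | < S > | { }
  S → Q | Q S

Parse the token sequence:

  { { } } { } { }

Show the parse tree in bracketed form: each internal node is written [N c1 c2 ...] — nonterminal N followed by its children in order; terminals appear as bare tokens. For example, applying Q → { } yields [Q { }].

S
Q S
{ S } S
{ Q } S
{ { } } S
{ { } } Q S
{ { } } { } S
{ { } } { } Q
{ { } } { } { }

[S [Q { [S [Q { }]] }] [S [Q { }] [S [Q { }]]]]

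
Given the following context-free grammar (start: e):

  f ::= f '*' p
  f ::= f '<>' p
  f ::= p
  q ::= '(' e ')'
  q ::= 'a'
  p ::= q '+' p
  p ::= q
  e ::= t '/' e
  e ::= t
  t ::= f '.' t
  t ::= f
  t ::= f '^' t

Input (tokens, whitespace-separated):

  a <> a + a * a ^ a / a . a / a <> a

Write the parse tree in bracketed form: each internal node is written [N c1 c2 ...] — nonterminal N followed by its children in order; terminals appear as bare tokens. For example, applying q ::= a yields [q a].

[e [t [f [f [f [p [q a]]] <> [p [q a] + [p [q a]]]] * [p [q a]]] ^ [t [f [p [q a]]]]] / [e [t [f [p [q a]]] . [t [f [p [q a]]]]] / [e [t [f [f [p [q a]]] <> [p [q a]]]]]]]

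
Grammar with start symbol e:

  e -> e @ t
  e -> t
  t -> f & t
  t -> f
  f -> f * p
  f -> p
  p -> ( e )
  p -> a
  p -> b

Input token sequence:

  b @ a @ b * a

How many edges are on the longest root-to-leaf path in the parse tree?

[e [e [e [t [f [p b]]]] @ [t [f [p a]]]] @ [t [f [f [p b]] * [p a]]]]

6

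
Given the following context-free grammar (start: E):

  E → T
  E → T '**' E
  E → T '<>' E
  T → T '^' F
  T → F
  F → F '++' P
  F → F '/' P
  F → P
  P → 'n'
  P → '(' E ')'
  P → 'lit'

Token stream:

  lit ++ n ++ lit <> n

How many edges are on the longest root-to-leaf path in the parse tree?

[E [T [F [F [F [P lit]] ++ [P n]] ++ [P lit]]] <> [E [T [F [P n]]]]]

6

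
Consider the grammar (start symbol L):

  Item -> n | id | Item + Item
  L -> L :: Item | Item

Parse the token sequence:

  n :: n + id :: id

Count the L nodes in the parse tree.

3

[L [L [L [Item n]] :: [Item [Item n] + [Item id]]] :: [Item id]]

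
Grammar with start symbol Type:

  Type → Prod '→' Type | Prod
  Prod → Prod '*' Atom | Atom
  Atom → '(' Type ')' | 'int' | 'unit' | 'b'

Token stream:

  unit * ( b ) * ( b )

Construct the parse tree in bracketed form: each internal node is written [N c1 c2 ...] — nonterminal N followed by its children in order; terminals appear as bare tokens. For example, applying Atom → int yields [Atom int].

[Type [Prod [Prod [Prod [Atom unit]] * [Atom ( [Type [Prod [Atom b]]] )]] * [Atom ( [Type [Prod [Atom b]]] )]]]

Type
Prod
Prod * Atom
Prod * Atom * Atom
Atom * Atom * Atom
unit * Atom * Atom
unit * ( Type ) * Atom
unit * ( Prod ) * Atom
unit * ( Atom ) * Atom
unit * ( b ) * Atom
unit * ( b ) * ( Type )
unit * ( b ) * ( Prod )
unit * ( b ) * ( Atom )
unit * ( b ) * ( b )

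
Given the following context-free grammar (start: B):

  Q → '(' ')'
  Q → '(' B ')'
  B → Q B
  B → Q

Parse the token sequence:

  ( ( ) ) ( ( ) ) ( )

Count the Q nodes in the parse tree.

[B [Q ( [B [Q ( )]] )] [B [Q ( [B [Q ( )]] )] [B [Q ( )]]]]

5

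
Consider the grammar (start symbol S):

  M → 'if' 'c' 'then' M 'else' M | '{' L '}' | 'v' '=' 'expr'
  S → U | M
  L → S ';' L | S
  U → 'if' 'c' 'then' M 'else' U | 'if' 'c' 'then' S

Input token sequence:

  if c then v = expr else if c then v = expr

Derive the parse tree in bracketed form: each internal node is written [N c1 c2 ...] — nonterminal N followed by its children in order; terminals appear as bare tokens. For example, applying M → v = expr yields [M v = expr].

[S [U if c then [M v = expr] else [U if c then [S [M v = expr]]]]]

S
U
if c then M else U
if c then v = expr else U
if c then v = expr else if c then S
if c then v = expr else if c then M
if c then v = expr else if c then v = expr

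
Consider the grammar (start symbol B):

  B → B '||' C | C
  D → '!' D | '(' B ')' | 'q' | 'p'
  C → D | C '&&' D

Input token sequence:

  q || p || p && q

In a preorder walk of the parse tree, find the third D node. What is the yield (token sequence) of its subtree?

[B [B [B [C [D q]]] || [C [D p]]] || [C [C [D p]] && [D q]]]

p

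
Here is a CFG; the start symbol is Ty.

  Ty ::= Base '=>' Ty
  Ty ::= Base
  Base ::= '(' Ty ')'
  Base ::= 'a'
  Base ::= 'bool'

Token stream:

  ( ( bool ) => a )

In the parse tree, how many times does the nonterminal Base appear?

[Ty [Base ( [Ty [Base ( [Ty [Base bool]] )] => [Ty [Base a]]] )]]

4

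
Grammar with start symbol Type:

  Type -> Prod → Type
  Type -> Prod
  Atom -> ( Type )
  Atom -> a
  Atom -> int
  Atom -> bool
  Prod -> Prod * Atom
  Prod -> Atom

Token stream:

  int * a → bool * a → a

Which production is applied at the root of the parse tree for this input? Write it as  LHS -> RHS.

[Type [Prod [Prod [Atom int]] * [Atom a]] → [Type [Prod [Prod [Atom bool]] * [Atom a]] → [Type [Prod [Atom a]]]]]

Type -> Prod → Type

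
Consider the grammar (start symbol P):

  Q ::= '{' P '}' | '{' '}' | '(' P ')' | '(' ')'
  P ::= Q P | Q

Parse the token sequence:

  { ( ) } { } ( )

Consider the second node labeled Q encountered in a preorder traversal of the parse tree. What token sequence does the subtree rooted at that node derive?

( )

[P [Q { [P [Q ( )]] }] [P [Q { }] [P [Q ( )]]]]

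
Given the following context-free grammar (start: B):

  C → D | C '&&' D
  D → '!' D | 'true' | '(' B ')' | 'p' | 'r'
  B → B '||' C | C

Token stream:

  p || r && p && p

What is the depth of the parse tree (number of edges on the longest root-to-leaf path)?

[B [B [C [D p]]] || [C [C [C [D r]] && [D p]] && [D p]]]

5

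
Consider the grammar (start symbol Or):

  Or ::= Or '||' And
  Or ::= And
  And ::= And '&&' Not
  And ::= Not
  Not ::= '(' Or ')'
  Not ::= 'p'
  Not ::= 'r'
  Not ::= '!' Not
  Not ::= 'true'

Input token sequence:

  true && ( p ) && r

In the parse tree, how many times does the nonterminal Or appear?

2

[Or [And [And [And [Not true]] && [Not ( [Or [And [Not p]]] )]] && [Not r]]]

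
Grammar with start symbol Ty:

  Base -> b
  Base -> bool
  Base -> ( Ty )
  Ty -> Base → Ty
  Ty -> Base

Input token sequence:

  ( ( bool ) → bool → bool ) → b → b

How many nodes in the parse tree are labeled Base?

7

[Ty [Base ( [Ty [Base ( [Ty [Base bool]] )] → [Ty [Base bool] → [Ty [Base bool]]]] )] → [Ty [Base b] → [Ty [Base b]]]]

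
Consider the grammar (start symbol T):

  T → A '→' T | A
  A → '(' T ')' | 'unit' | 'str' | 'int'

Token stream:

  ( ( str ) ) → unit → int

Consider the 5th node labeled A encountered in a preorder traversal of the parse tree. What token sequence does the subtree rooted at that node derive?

[T [A ( [T [A ( [T [A str]] )]] )] → [T [A unit] → [T [A int]]]]

int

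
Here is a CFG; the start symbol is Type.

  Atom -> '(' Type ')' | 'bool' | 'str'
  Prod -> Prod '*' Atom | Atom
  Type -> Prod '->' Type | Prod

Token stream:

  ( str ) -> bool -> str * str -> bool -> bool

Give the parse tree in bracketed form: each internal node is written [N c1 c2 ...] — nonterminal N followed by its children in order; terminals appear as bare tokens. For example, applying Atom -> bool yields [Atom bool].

Type
Prod -> Type
Atom -> Type
( Type ) -> Type
( Prod ) -> Type
( Atom ) -> Type
( str ) -> Type
( str ) -> Prod -> Type
( str ) -> Atom -> Type
( str ) -> bool -> Type
( str ) -> bool -> Prod -> Type
( str ) -> bool -> Prod * Atom -> Type
( str ) -> bool -> Atom * Atom -> Type
( str ) -> bool -> str * Atom -> Type
( str ) -> bool -> str * str -> Type
( str ) -> bool -> str * str -> Prod -> Type
( str ) -> bool -> str * str -> Atom -> Type
( str ) -> bool -> str * str -> bool -> Type
( str ) -> bool -> str * str -> bool -> Prod
( str ) -> bool -> str * str -> bool -> Atom
( str ) -> bool -> str * str -> bool -> bool

[Type [Prod [Atom ( [Type [Prod [Atom str]]] )]] -> [Type [Prod [Atom bool]] -> [Type [Prod [Prod [Atom str]] * [Atom str]] -> [Type [Prod [Atom bool]] -> [Type [Prod [Atom bool]]]]]]]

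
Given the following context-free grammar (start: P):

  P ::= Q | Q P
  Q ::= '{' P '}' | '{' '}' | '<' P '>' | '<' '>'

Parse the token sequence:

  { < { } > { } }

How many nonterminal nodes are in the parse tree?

8

[P [Q { [P [Q < [P [Q { }]] >] [P [Q { }]]] }]]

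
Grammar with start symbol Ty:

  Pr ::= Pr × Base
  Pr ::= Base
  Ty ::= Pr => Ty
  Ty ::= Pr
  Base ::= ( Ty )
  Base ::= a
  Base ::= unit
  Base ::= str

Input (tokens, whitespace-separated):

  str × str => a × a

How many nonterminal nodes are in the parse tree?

[Ty [Pr [Pr [Base str]] × [Base str]] => [Ty [Pr [Pr [Base a]] × [Base a]]]]

10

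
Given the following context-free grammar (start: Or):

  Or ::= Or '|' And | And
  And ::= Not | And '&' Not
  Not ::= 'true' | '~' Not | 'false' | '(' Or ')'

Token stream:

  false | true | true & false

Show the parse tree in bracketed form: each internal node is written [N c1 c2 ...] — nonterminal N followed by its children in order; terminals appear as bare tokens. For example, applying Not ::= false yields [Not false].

[Or [Or [Or [And [Not false]]] | [And [Not true]]] | [And [And [Not true]] & [Not false]]]

Or
Or | And
Or | And | And
And | And | And
Not | And | And
false | And | And
false | Not | And
false | true | And
false | true | And & Not
false | true | Not & Not
false | true | true & Not
false | true | true & false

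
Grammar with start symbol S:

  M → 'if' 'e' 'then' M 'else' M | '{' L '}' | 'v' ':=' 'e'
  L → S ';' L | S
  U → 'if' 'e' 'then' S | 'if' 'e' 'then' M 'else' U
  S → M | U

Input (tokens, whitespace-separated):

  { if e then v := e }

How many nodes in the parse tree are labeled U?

[S [M { [L [S [U if e then [S [M v := e]]]]] }]]

1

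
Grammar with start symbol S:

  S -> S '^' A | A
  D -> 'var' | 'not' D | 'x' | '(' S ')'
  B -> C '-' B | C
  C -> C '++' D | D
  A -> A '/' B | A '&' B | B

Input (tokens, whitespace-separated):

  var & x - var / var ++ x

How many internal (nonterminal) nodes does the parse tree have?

[S [A [A [A [B [C [D var]]]] & [B [C [D x]] - [B [C [D var]]]]] / [B [C [C [D var]] ++ [D x]]]]]

18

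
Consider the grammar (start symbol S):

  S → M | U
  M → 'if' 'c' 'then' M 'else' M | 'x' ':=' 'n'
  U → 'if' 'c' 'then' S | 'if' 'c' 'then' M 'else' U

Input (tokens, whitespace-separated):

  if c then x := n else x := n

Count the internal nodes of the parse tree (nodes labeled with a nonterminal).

[S [M if c then [M x := n] else [M x := n]]]

4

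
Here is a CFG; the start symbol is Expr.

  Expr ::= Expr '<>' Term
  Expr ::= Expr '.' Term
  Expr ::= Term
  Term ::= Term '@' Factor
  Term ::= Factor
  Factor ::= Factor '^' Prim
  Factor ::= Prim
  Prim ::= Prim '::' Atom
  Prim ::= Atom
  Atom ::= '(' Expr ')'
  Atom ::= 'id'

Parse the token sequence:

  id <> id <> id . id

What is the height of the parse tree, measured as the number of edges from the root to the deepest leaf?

8

[Expr [Expr [Expr [Expr [Term [Factor [Prim [Atom id]]]]] <> [Term [Factor [Prim [Atom id]]]]] <> [Term [Factor [Prim [Atom id]]]]] . [Term [Factor [Prim [Atom id]]]]]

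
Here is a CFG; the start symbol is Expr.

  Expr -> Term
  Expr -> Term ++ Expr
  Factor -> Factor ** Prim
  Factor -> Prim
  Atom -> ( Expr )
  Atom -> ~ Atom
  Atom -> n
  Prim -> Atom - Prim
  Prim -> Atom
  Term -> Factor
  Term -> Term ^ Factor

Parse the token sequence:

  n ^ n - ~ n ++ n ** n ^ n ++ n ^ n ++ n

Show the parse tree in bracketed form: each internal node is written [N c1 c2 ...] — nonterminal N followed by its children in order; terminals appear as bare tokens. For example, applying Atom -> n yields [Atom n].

[Expr [Term [Term [Factor [Prim [Atom n]]]] ^ [Factor [Prim [Atom n] - [Prim [Atom ~ [Atom n]]]]]] ++ [Expr [Term [Term [Factor [Factor [Prim [Atom n]]] ** [Prim [Atom n]]]] ^ [Factor [Prim [Atom n]]]] ++ [Expr [Term [Term [Factor [Prim [Atom n]]]] ^ [Factor [Prim [Atom n]]]] ++ [Expr [Term [Factor [Prim [Atom n]]]]]]]]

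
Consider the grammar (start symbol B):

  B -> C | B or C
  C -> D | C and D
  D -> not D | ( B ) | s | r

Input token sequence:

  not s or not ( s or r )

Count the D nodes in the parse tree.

6

[B [B [C [D not [D s]]]] or [C [D not [D ( [B [B [C [D s]]] or [C [D r]]] )]]]]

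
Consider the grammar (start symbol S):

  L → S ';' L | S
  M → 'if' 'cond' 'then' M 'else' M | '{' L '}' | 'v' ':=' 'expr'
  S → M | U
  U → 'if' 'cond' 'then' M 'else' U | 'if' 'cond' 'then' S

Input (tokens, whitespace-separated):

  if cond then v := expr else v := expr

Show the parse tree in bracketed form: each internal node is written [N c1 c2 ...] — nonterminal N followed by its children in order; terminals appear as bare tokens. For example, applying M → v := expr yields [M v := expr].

S
M
if cond then M else M
if cond then v := expr else M
if cond then v := expr else v := expr

[S [M if cond then [M v := expr] else [M v := expr]]]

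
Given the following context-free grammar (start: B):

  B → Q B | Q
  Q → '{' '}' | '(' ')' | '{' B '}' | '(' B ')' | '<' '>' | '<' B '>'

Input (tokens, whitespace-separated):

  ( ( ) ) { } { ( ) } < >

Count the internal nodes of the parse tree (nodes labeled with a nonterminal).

[B [Q ( [B [Q ( )]] )] [B [Q { }] [B [Q { [B [Q ( )]] }] [B [Q < >]]]]]

12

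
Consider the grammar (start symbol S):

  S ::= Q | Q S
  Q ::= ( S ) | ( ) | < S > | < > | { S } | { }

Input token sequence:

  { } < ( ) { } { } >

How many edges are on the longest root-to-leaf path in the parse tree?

[S [Q { }] [S [Q < [S [Q ( )] [S [Q { }] [S [Q { }]]]] >]]]

7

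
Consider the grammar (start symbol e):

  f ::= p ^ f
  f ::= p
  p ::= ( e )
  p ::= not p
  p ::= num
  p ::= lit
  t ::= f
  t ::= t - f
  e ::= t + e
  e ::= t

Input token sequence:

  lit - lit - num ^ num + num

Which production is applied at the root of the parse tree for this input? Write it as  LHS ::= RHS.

[e [t [t [t [f [p lit]]] - [f [p lit]]] - [f [p num] ^ [f [p num]]]] + [e [t [f [p num]]]]]

e ::= t + e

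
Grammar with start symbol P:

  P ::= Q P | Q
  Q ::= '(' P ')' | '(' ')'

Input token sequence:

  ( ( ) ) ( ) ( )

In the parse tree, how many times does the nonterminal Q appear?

4

[P [Q ( [P [Q ( )]] )] [P [Q ( )] [P [Q ( )]]]]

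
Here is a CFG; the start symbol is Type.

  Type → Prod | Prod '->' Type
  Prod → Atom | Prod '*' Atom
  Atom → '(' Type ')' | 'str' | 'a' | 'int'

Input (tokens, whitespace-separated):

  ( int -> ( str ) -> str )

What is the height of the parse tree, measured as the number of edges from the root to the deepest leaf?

[Type [Prod [Atom ( [Type [Prod [Atom int]] -> [Type [Prod [Atom ( [Type [Prod [Atom str]]] )]] -> [Type [Prod [Atom str]]]]] )]]]

10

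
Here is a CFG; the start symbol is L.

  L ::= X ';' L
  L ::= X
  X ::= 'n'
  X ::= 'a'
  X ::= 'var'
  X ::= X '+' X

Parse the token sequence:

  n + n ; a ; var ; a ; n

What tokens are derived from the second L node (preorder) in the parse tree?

[L [X [X n] + [X n]] ; [L [X a] ; [L [X var] ; [L [X a] ; [L [X n]]]]]]

a ; var ; a ; n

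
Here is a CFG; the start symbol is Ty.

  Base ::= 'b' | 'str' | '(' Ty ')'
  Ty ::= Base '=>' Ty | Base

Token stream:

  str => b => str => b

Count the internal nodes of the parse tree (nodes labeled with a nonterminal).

[Ty [Base str] => [Ty [Base b] => [Ty [Base str] => [Ty [Base b]]]]]

8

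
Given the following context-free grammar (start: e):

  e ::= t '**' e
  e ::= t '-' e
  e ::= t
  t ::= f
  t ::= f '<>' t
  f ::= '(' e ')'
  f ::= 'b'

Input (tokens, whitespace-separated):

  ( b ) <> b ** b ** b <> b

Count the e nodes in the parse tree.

4

[e [t [f ( [e [t [f b]]] )] <> [t [f b]]] ** [e [t [f b]] ** [e [t [f b] <> [t [f b]]]]]]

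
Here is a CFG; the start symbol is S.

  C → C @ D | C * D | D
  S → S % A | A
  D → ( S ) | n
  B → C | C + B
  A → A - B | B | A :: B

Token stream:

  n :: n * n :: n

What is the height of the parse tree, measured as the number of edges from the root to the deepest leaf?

7

[S [A [A [A [B [C [D n]]]] :: [B [C [C [D n]] * [D n]]]] :: [B [C [D n]]]]]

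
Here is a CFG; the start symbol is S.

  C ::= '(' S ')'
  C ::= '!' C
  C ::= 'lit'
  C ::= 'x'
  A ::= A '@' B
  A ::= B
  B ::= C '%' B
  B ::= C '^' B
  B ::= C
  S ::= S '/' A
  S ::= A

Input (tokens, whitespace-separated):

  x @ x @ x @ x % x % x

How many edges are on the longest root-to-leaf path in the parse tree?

7

[S [A [A [A [A [B [C x]]] @ [B [C x]]] @ [B [C x]]] @ [B [C x] % [B [C x] % [B [C x]]]]]]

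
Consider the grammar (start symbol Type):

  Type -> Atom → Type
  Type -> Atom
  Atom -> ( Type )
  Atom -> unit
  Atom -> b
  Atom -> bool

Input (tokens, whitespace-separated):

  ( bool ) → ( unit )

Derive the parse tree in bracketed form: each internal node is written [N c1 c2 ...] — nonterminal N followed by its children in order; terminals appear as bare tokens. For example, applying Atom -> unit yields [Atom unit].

Type
Atom → Type
( Type ) → Type
( Atom ) → Type
( bool ) → Type
( bool ) → Atom
( bool ) → ( Type )
( bool ) → ( Atom )
( bool ) → ( unit )

[Type [Atom ( [Type [Atom bool]] )] → [Type [Atom ( [Type [Atom unit]] )]]]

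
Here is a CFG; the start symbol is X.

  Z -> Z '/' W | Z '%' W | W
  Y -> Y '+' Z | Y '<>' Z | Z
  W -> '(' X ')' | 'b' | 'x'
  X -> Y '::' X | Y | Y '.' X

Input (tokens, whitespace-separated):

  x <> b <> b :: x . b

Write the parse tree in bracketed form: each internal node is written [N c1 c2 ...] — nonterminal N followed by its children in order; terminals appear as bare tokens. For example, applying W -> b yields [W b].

[X [Y [Y [Y [Z [W x]]] <> [Z [W b]]] <> [Z [W b]]] :: [X [Y [Z [W x]]] . [X [Y [Z [W b]]]]]]

X
Y :: X
Y <> Z :: X
Y <> Z <> Z :: X
Z <> Z <> Z :: X
W <> Z <> Z :: X
x <> Z <> Z :: X
x <> W <> Z :: X
x <> b <> Z :: X
x <> b <> W :: X
x <> b <> b :: X
x <> b <> b :: Y . X
x <> b <> b :: Z . X
x <> b <> b :: W . X
x <> b <> b :: x . X
x <> b <> b :: x . Y
x <> b <> b :: x . Z
x <> b <> b :: x . W
x <> b <> b :: x . b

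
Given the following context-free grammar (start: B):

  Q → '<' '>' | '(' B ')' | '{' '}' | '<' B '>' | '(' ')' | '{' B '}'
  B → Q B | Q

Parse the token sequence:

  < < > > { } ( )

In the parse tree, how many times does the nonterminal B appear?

[B [Q < [B [Q < >]] >] [B [Q { }] [B [Q ( )]]]]

4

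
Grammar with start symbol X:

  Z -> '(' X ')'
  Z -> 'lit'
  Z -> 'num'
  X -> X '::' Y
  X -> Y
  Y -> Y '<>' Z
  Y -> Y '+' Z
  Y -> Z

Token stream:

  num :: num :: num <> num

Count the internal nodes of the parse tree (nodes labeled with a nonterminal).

11

[X [X [X [Y [Z num]]] :: [Y [Z num]]] :: [Y [Y [Z num]] <> [Z num]]]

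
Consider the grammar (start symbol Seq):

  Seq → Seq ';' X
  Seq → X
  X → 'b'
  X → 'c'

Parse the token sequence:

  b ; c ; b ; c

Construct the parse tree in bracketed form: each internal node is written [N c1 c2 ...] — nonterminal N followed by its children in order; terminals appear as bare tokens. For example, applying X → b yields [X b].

[Seq [Seq [Seq [Seq [X b]] ; [X c]] ; [X b]] ; [X c]]

Seq
Seq ; X
Seq ; X ; X
Seq ; X ; X ; X
X ; X ; X ; X
b ; X ; X ; X
b ; c ; X ; X
b ; c ; b ; X
b ; c ; b ; c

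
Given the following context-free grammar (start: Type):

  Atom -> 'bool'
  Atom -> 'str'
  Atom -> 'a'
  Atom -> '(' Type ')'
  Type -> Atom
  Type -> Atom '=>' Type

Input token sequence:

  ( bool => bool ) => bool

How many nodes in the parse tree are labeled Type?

4

[Type [Atom ( [Type [Atom bool] => [Type [Atom bool]]] )] => [Type [Atom bool]]]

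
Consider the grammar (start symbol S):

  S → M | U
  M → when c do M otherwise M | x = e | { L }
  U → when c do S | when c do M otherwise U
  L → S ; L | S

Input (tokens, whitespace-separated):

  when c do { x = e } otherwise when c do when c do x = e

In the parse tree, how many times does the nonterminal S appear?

[S [U when c do [M { [L [S [M x = e]]] }] otherwise [U when c do [S [U when c do [S [M x = e]]]]]]]

4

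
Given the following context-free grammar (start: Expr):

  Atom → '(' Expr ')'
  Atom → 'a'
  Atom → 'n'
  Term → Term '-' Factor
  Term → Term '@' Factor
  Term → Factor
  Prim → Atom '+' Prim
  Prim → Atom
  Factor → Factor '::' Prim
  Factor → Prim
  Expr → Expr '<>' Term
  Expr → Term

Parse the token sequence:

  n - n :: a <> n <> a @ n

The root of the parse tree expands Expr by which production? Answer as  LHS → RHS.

[Expr [Expr [Expr [Term [Term [Factor [Prim [Atom n]]]] - [Factor [Factor [Prim [Atom n]]] :: [Prim [Atom a]]]]] <> [Term [Factor [Prim [Atom n]]]]] <> [Term [Term [Factor [Prim [Atom a]]]] @ [Factor [Prim [Atom n]]]]]

Expr → Expr '<>' Term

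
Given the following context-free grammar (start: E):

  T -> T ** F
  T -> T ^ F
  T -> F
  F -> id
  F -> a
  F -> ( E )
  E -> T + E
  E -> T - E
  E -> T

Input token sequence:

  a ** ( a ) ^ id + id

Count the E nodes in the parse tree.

[E [T [T [T [F a]] ** [F ( [E [T [F a]]] )]] ^ [F id]] + [E [T [F id]]]]

3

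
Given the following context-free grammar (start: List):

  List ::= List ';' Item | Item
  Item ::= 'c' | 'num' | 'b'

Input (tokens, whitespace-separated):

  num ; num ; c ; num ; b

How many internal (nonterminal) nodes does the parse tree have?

10

[List [List [List [List [List [Item num]] ; [Item num]] ; [Item c]] ; [Item num]] ; [Item b]]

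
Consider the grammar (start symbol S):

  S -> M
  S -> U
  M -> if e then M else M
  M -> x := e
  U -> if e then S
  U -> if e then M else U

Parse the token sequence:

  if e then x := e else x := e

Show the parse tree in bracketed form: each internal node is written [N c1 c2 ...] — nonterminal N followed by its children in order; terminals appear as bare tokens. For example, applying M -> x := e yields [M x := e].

[S [M if e then [M x := e] else [M x := e]]]

S
M
if e then M else M
if e then x := e else M
if e then x := e else x := e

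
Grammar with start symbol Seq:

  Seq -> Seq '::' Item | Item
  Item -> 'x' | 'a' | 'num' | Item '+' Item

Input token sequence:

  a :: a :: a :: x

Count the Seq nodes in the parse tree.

4

[Seq [Seq [Seq [Seq [Item a]] :: [Item a]] :: [Item a]] :: [Item x]]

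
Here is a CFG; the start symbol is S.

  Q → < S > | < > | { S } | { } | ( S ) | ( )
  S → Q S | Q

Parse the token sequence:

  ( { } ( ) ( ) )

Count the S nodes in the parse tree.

[S [Q ( [S [Q { }] [S [Q ( )] [S [Q ( )]]]] )]]

4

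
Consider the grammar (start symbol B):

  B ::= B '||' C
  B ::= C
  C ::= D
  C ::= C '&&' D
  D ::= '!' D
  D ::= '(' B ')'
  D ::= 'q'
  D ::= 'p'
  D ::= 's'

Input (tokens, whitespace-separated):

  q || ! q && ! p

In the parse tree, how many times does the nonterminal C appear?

3

[B [B [C [D q]]] || [C [C [D ! [D q]]] && [D ! [D p]]]]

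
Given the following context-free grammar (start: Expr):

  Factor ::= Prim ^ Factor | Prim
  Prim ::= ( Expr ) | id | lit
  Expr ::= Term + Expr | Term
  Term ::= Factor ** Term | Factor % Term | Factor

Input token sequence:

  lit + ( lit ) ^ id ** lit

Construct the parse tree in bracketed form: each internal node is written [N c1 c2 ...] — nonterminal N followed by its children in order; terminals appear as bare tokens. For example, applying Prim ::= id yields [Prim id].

[Expr [Term [Factor [Prim lit]]] + [Expr [Term [Factor [Prim ( [Expr [Term [Factor [Prim lit]]]] )] ^ [Factor [Prim id]]] ** [Term [Factor [Prim lit]]]]]]

Expr
Term + Expr
Factor + Expr
Prim + Expr
lit + Expr
lit + Term
lit + Factor ** Term
lit + Prim ^ Factor ** Term
lit + ( Expr ) ^ Factor ** Term
lit + ( Term ) ^ Factor ** Term
lit + ( Factor ) ^ Factor ** Term
lit + ( Prim ) ^ Factor ** Term
lit + ( lit ) ^ Factor ** Term
lit + ( lit ) ^ Prim ** Term
lit + ( lit ) ^ id ** Term
lit + ( lit ) ^ id ** Factor
lit + ( lit ) ^ id ** Prim
lit + ( lit ) ^ id ** lit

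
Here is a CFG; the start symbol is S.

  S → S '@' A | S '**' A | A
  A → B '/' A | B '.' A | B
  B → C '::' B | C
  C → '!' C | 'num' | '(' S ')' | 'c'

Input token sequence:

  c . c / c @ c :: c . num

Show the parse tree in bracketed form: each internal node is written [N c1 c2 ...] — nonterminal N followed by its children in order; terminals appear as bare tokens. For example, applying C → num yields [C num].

[S [S [A [B [C c]] . [A [B [C c]] / [A [B [C c]]]]]] @ [A [B [C c] :: [B [C c]]] . [A [B [C num]]]]]

S
S @ A
A @ A
B . A @ A
C . A @ A
c . A @ A
c . B / A @ A
c . C / A @ A
c . c / A @ A
c . c / B @ A
c . c / C @ A
c . c / c @ A
c . c / c @ B . A
c . c / c @ C :: B . A
c . c / c @ c :: B . A
c . c / c @ c :: C . A
c . c / c @ c :: c . A
c . c / c @ c :: c . B
c . c / c @ c :: c . C
c . c / c @ c :: c . num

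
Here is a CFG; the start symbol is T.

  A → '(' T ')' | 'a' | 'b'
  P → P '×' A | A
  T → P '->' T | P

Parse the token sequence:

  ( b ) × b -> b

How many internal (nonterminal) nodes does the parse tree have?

11

[T [P [P [A ( [T [P [A b]]] )]] × [A b]] -> [T [P [A b]]]]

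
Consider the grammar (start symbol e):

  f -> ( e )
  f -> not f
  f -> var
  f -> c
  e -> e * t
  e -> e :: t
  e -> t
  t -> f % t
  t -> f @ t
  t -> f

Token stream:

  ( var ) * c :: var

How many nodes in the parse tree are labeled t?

[e [e [e [t [f ( [e [t [f var]]] )]]] * [t [f c]]] :: [t [f var]]]

4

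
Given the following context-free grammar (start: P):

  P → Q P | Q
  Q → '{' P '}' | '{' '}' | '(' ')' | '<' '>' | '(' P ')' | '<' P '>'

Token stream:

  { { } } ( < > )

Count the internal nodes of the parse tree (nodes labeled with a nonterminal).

8

[P [Q { [P [Q { }]] }] [P [Q ( [P [Q < >]] )]]]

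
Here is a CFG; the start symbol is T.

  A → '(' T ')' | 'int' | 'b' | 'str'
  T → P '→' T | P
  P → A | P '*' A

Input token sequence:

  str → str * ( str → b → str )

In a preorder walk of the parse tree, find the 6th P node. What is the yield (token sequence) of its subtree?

str

[T [P [A str]] → [T [P [P [A str]] * [A ( [T [P [A str]] → [T [P [A b]] → [T [P [A str]]]]] )]]]]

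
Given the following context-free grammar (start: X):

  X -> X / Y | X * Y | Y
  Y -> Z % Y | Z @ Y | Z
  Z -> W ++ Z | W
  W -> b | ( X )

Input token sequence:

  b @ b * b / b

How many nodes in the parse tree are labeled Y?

[X [X [X [Y [Z [W b]] @ [Y [Z [W b]]]]] * [Y [Z [W b]]]] / [Y [Z [W b]]]]

4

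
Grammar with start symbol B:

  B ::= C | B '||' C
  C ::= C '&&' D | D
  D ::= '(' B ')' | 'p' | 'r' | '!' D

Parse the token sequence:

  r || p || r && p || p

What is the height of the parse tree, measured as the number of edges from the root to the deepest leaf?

6

[B [B [B [B [C [D r]]] || [C [D p]]] || [C [C [D r]] && [D p]]] || [C [D p]]]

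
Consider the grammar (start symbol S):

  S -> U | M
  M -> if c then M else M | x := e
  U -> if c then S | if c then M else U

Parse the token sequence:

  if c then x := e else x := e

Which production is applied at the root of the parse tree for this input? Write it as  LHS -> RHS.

[S [M if c then [M x := e] else [M x := e]]]

S -> M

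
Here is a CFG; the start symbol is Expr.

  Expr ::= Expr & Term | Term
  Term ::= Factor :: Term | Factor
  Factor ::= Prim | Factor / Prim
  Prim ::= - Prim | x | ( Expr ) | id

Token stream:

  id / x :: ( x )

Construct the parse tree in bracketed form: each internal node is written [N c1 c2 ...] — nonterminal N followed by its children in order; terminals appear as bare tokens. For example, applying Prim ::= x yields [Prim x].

Expr
Term
Factor :: Term
Factor / Prim :: Term
Prim / Prim :: Term
id / Prim :: Term
id / x :: Term
id / x :: Factor
id / x :: Prim
id / x :: ( Expr )
id / x :: ( Term )
id / x :: ( Factor )
id / x :: ( Prim )
id / x :: ( x )

[Expr [Term [Factor [Factor [Prim id]] / [Prim x]] :: [Term [Factor [Prim ( [Expr [Term [Factor [Prim x]]]] )]]]]]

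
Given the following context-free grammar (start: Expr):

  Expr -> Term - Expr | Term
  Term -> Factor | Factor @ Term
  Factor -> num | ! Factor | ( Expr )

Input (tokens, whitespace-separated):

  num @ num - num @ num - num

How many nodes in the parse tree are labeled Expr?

3

[Expr [Term [Factor num] @ [Term [Factor num]]] - [Expr [Term [Factor num] @ [Term [Factor num]]] - [Expr [Term [Factor num]]]]]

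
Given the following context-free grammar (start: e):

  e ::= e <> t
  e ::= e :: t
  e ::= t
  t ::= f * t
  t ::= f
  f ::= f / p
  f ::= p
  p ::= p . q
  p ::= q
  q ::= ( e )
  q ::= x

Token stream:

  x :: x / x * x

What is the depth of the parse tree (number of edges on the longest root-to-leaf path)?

[e [e [t [f [p [q x]]]]] :: [t [f [f [p [q x]]] / [p [q x]]] * [t [f [p [q x]]]]]]

6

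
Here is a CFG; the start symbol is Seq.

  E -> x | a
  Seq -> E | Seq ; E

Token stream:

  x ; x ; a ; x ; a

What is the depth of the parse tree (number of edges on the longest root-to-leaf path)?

[Seq [Seq [Seq [Seq [Seq [E x]] ; [E x]] ; [E a]] ; [E x]] ; [E a]]

6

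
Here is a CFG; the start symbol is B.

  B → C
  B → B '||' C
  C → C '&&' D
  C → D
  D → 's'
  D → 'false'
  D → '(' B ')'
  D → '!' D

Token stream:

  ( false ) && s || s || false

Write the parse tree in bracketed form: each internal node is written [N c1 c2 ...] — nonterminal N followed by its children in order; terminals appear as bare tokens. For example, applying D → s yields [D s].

[B [B [B [C [C [D ( [B [C [D false]]] )]] && [D s]]] || [C [D s]]] || [C [D false]]]

B
B || C
B || C || C
C || C || C
C && D || C || C
D && D || C || C
( B ) && D || C || C
( C ) && D || C || C
( D ) && D || C || C
( false ) && D || C || C
( false ) && s || C || C
( false ) && s || D || C
( false ) && s || s || C
( false ) && s || s || D
( false ) && s || s || false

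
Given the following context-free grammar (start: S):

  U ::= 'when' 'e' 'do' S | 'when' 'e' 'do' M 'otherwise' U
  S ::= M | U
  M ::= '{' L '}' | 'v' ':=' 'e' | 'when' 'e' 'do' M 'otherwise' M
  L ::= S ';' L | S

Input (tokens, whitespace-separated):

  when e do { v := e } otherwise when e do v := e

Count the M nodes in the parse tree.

[S [U when e do [M { [L [S [M v := e]]] }] otherwise [U when e do [S [M v := e]]]]]

3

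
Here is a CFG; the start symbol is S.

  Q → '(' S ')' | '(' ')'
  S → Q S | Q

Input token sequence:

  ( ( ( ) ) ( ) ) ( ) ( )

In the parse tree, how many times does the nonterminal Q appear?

[S [Q ( [S [Q ( [S [Q ( )]] )] [S [Q ( )]]] )] [S [Q ( )] [S [Q ( )]]]]

6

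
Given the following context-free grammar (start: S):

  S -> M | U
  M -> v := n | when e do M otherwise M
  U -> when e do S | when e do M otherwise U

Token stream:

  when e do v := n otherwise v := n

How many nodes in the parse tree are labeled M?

3

[S [M when e do [M v := n] otherwise [M v := n]]]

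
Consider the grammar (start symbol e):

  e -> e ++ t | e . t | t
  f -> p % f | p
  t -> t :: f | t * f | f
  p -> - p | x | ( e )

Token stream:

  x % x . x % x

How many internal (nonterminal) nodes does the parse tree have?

[e [e [t [f [p x] % [f [p x]]]]] . [t [f [p x] % [f [p x]]]]]

12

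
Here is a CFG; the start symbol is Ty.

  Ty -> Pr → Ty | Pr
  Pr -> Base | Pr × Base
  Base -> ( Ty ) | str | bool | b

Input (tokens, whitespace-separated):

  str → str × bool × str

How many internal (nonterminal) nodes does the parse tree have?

[Ty [Pr [Base str]] → [Ty [Pr [Pr [Pr [Base str]] × [Base bool]] × [Base str]]]]

10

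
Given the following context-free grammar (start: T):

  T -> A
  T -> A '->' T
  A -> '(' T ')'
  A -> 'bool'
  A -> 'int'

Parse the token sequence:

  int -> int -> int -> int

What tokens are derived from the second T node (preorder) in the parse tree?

int -> int -> int

[T [A int] -> [T [A int] -> [T [A int] -> [T [A int]]]]]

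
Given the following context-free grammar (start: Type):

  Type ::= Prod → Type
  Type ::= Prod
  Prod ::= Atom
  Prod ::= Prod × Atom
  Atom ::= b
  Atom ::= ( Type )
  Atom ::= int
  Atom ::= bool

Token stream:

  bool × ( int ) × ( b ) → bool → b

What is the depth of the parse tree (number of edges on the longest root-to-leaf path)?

[Type [Prod [Prod [Prod [Atom bool]] × [Atom ( [Type [Prod [Atom int]]] )]] × [Atom ( [Type [Prod [Atom b]]] )]] → [Type [Prod [Atom bool]] → [Type [Prod [Atom b]]]]]

7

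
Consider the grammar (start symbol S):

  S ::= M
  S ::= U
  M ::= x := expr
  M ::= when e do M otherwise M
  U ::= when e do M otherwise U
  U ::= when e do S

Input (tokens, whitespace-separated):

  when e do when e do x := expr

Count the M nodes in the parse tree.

1

[S [U when e do [S [U when e do [S [M x := expr]]]]]]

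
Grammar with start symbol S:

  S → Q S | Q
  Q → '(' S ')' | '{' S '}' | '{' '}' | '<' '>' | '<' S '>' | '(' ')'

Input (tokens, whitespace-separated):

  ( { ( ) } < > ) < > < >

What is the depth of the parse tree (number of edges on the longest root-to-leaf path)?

6

[S [Q ( [S [Q { [S [Q ( )]] }] [S [Q < >]]] )] [S [Q < >] [S [Q < >]]]]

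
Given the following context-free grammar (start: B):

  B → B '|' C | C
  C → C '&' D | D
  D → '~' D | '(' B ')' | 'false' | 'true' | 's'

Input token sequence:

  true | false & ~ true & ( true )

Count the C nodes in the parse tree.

5

[B [B [C [D true]]] | [C [C [C [D false]] & [D ~ [D true]]] & [D ( [B [C [D true]]] )]]]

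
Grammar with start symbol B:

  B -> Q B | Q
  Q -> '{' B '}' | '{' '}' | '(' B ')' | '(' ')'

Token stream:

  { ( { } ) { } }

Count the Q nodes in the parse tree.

4

[B [Q { [B [Q ( [B [Q { }]] )] [B [Q { }]]] }]]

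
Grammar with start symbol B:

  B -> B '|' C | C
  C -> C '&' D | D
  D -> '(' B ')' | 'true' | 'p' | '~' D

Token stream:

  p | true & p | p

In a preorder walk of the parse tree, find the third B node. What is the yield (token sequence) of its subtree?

p

[B [B [B [C [D p]]] | [C [C [D true]] & [D p]]] | [C [D p]]]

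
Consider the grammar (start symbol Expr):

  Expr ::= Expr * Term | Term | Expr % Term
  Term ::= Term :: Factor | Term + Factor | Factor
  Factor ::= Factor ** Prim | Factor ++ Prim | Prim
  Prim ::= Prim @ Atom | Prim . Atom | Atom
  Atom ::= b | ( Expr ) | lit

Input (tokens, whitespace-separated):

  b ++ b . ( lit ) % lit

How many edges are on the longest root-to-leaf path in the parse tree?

11

[Expr [Expr [Term [Factor [Factor [Prim [Atom b]]] ++ [Prim [Prim [Atom b]] . [Atom ( [Expr [Term [Factor [Prim [Atom lit]]]]] )]]]]] % [Term [Factor [Prim [Atom lit]]]]]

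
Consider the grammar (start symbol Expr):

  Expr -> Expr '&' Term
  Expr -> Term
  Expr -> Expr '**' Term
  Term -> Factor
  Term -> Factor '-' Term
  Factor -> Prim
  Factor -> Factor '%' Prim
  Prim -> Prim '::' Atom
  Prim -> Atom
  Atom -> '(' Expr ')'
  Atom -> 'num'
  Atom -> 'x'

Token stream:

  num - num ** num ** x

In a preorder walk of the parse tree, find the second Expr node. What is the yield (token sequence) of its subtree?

num - num ** num

[Expr [Expr [Expr [Term [Factor [Prim [Atom num]]] - [Term [Factor [Prim [Atom num]]]]]] ** [Term [Factor [Prim [Atom num]]]]] ** [Term [Factor [Prim [Atom x]]]]]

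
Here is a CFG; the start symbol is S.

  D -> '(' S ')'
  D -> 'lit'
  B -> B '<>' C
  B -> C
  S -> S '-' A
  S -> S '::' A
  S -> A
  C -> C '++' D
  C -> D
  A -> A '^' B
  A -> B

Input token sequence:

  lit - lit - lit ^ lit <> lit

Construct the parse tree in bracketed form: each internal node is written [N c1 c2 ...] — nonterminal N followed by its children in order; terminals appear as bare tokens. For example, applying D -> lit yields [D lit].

[S [S [S [A [B [C [D lit]]]]] - [A [B [C [D lit]]]]] - [A [A [B [C [D lit]]]] ^ [B [B [C [D lit]]] <> [C [D lit]]]]]

S
S - A
S - A - A
A - A - A
B - A - A
C - A - A
D - A - A
lit - A - A
lit - B - A
lit - C - A
lit - D - A
lit - lit - A
lit - lit - A ^ B
lit - lit - B ^ B
lit - lit - C ^ B
lit - lit - D ^ B
lit - lit - lit ^ B
lit - lit - lit ^ B <> C
lit - lit - lit ^ C <> C
lit - lit - lit ^ D <> C
lit - lit - lit ^ lit <> C
lit - lit - lit ^ lit <> D
lit - lit - lit ^ lit <> lit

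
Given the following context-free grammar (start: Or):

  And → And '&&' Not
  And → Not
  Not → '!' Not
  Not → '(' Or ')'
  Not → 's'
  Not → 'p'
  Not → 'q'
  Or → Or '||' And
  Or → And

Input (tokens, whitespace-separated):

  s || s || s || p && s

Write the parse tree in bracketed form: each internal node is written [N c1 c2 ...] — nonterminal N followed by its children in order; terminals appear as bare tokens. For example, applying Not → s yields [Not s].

[Or [Or [Or [Or [And [Not s]]] || [And [Not s]]] || [And [Not s]]] || [And [And [Not p]] && [Not s]]]

Or
Or || And
Or || And || And
Or || And || And || And
And || And || And || And
Not || And || And || And
s || And || And || And
s || Not || And || And
s || s || And || And
s || s || Not || And
s || s || s || And
s || s || s || And && Not
s || s || s || Not && Not
s || s || s || p && Not
s || s || s || p && s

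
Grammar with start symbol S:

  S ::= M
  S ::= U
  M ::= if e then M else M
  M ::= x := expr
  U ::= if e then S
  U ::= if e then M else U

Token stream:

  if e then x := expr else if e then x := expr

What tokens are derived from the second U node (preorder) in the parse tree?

if e then x := expr

[S [U if e then [M x := expr] else [U if e then [S [M x := expr]]]]]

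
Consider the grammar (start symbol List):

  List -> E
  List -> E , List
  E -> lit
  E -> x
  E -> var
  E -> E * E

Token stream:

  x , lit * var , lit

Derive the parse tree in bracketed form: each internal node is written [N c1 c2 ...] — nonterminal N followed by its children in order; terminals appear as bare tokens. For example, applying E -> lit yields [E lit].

List
E , List
x , List
x , E , List
x , E * E , List
x , lit * E , List
x , lit * var , List
x , lit * var , E
x , lit * var , lit

[List [E x] , [List [E [E lit] * [E var]] , [List [E lit]]]]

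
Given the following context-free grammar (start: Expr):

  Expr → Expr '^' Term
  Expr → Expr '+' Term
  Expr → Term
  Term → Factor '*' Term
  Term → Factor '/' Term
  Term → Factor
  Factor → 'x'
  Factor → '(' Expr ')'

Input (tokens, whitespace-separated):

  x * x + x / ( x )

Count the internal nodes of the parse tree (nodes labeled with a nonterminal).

13

[Expr [Expr [Term [Factor x] * [Term [Factor x]]]] + [Term [Factor x] / [Term [Factor ( [Expr [Term [Factor x]]] )]]]]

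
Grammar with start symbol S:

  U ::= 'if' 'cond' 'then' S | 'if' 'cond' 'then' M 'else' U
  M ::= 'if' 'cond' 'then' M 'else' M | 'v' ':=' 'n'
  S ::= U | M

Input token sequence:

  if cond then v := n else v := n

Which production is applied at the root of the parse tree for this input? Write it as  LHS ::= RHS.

[S [M if cond then [M v := n] else [M v := n]]]

S ::= M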